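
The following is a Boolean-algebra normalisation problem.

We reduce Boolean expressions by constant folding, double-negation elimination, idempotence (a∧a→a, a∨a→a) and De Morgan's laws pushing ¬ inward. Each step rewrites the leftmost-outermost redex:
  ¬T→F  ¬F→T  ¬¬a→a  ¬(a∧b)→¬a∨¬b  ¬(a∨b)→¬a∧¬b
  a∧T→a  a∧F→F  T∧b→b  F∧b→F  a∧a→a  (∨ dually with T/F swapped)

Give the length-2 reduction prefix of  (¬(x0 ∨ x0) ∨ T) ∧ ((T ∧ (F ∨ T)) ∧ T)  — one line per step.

Answer: after 2 steps: (T ∧ (F ∨ T)) ∧ T

Working:
  start: (¬(x0 ∨ x0) ∨ T) ∧ ((T ∧ (F ∨ T)) ∧ T)
  [1] T ∧ ((T ∧ (F ∨ T)) ∧ T)
  [2] (T ∧ (F ∨ T)) ∧ T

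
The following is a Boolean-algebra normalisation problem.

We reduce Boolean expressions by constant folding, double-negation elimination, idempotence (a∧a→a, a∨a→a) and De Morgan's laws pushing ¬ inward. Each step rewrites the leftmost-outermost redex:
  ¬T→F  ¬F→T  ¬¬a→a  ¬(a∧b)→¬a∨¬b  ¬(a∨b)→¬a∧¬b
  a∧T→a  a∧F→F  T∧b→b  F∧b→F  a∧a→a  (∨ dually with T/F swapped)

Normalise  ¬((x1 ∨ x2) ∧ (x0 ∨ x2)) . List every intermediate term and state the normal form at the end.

  start: ¬((x1 ∨ x2) ∧ (x0 ∨ x2))
  step 1: ¬(x1 ∨ x2) ∨ ¬(x0 ∨ x2)
  step 2: (¬x1 ∧ ¬x2) ∨ ¬(x0 ∨ x2)
  step 3: (¬x1 ∧ ¬x2) ∨ (¬x0 ∧ ¬x2)

Answer: normal form = (¬x1 ∧ ¬x2) ∨ (¬x0 ∧ ¬x2)  (in 3 steps)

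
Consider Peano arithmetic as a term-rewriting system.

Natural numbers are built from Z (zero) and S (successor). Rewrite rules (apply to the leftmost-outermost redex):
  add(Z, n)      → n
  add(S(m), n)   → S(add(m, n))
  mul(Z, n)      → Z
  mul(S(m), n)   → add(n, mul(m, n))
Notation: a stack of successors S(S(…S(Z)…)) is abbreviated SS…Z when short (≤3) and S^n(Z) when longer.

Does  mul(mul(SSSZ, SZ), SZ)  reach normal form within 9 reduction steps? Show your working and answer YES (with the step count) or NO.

  start: mul(mul(SSSZ, SZ), SZ)
  [1] mul(add(SZ, mul(SSZ, SZ)), SZ)
  [2] mul(S(add(Z, mul(SSZ, SZ))), SZ)
  [3] add(SZ, mul(add(Z, mul(SSZ, SZ)), SZ))
  [4] S(add(Z, mul(add(Z, mul(SSZ, SZ)), SZ)))
  [5] S(mul(add(Z, mul(SSZ, SZ)), SZ))
  [6] S(mul(mul(SSZ, SZ), SZ))
  [7] S(mul(add(SZ, mul(SZ, SZ)), SZ))
  [8] S(mul(S(add(Z, mul(SZ, SZ))), SZ))
  [9] S(add(SZ, mul(add(Z, mul(SZ, SZ)), SZ)))

Answer: NO — after 9 steps the term is S(add(SZ, mul(add(Z, mul(SZ, SZ)), SZ))), not yet normal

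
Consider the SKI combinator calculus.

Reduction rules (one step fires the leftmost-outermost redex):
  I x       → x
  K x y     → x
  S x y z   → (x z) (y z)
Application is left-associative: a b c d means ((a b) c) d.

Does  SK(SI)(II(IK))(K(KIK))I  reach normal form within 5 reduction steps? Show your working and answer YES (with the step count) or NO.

  start: SK(SI)(II(IK))(K(KIK))I
  →1  K(II(IK))(SI(II(IK)))(K(KIK))I
  →2  II(IK)(K(KIK))I
  →3  I(IK)(K(KIK))I
  →4  IK(K(KIK))I
  →5  K(K(KIK))I

Answer: NO — after 5 steps the term is K(K(KIK))I, not yet normal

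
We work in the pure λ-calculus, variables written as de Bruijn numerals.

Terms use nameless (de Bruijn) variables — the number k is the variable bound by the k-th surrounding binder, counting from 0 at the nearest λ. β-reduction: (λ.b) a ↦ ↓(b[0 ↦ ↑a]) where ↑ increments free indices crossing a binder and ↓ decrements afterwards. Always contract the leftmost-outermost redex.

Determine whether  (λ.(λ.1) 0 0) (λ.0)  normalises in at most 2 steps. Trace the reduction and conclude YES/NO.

  start: (λ.(λ.1) 0 0) (λ.0)
  step 1: (λ.λ.0) (λ.0) (λ.0)
  step 2: (λ.0) (λ.0)

Answer: NO — after 2 steps the term is (λ.0) (λ.0), not yet normal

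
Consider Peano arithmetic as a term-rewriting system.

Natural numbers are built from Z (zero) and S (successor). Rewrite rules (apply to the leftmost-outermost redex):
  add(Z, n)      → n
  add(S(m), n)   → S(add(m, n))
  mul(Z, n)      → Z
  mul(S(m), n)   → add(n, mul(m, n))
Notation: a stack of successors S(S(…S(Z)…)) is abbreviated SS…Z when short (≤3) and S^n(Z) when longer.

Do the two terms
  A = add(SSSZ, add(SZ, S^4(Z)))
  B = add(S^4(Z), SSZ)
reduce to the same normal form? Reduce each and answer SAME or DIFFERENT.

Answer: DIFFERENT — A ⇓ S^8(Z), B ⇓ S^6(Z)

Working:
Term A:
  start: add(SSSZ, add(SZ, S^4(Z)))
  →1  S(add(SSZ, add(SZ, S^4(Z))))
  →2  S(S(add(SZ, add(SZ, S^4(Z)))))
  →3  S(S(S(add(Z, add(SZ, S^4(Z))))))
  →4  S(S(S(add(SZ, S^4(Z)))))
  →5  S(S(S(S(add(Z, S^4(Z))))))
  →6  S^8(Z)

Term B:
  start: add(S^4(Z), SSZ)
  →1  S(add(SSSZ, SSZ))
  →2  S(S(add(SSZ, SSZ)))
  →3  S(S(S(add(SZ, SSZ))))
  →4  S(S(S(S(add(Z, SSZ)))))
  →5  S^6(Z)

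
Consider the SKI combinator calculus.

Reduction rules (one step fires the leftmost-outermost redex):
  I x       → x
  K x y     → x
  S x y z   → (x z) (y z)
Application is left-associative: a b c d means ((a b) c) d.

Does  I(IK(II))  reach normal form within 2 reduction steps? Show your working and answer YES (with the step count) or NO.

Answer: NO — after 2 steps the term is K(II), not yet normal

Derivation:
  start: I(IK(II))
  →1  IK(II)
  →2  K(II)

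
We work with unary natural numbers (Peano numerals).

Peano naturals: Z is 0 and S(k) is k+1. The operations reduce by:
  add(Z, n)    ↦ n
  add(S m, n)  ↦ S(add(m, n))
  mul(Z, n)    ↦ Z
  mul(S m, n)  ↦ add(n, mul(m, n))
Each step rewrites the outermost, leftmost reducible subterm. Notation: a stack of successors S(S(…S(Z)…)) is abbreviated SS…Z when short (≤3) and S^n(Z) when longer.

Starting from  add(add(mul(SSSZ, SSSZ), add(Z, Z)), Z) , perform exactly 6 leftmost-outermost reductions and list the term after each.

  start: add(add(mul(SSSZ, SSSZ), add(Z, Z)), Z)
  [1] add(add(add(SSSZ, mul(SSZ, SSSZ)), add(Z, Z)), Z)
  [2] add(add(S(add(SSZ, mul(SSZ, SSSZ))), add(Z, Z)), Z)
  [3] add(S(add(add(SSZ, mul(SSZ, SSSZ)), add(Z, Z))), Z)
  [4] S(add(add(add(SSZ, mul(SSZ, SSSZ)), add(Z, Z)), Z))
  [5] S(add(add(S(add(SZ, mul(SSZ, SSSZ))), add(Z, Z)), Z))
  [6] S(add(S(add(add(SZ, mul(SSZ, SSSZ)), add(Z, Z))), Z))

Answer: after 6 steps: S(add(S(add(add(SZ, mul(SSZ, SSSZ)), add(Z, Z))), Z))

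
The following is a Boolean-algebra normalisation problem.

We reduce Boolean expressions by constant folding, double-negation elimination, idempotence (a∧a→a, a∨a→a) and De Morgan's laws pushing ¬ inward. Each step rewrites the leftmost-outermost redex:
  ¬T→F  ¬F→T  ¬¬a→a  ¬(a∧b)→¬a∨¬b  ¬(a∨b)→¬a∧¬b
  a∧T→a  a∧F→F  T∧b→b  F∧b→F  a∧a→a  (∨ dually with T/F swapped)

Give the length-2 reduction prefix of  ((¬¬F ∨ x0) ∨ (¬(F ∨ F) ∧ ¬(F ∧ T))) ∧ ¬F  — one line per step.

  start: ((¬¬F ∨ x0) ∨ (¬(F ∨ F) ∧ ¬(F ∧ T))) ∧ ¬F
  step 1: ((F ∨ x0) ∨ (¬(F ∨ F) ∧ ¬(F ∧ T))) ∧ ¬F
  step 2: (x0 ∨ (¬(F ∨ F) ∧ ¬(F ∧ T))) ∧ ¬F

Answer: after 2 steps: (x0 ∨ (¬(F ∨ F) ∧ ¬(F ∧ T))) ∧ ¬F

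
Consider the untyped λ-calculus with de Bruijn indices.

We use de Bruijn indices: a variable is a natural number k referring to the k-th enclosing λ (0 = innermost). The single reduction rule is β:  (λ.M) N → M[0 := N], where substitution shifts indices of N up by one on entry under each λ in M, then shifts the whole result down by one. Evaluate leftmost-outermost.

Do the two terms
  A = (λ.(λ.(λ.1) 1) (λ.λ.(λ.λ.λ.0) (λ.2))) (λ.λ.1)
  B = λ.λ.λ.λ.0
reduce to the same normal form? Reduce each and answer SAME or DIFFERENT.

Answer: SAME — A ⇓ λ.λ.λ.λ.0, B ⇓ λ.λ.λ.λ.0

Working:
Term A:
  start: (λ.(λ.(λ.1) 1) (λ.λ.(λ.λ.λ.0) (λ.2))) (λ.λ.1)
  [1] (λ.(λ.1) (λ.λ.1)) (λ.λ.(λ.λ.λ.0) (λ.2))
  [2] (λ.λ.λ.(λ.λ.λ.0) (λ.2)) (λ.λ.1)
  [3] λ.λ.(λ.λ.λ.0) (λ.2)
  [4] λ.λ.λ.λ.0

Term B:
  start: λ.λ.λ.λ.0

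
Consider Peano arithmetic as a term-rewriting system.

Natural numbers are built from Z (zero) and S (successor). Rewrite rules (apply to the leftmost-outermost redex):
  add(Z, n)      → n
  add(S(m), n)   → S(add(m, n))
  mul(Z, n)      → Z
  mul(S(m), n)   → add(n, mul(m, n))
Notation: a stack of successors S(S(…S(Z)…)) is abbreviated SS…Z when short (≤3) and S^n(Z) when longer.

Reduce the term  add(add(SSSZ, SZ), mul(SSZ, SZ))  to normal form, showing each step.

Answer: normal form = S^6(Z)  (in 16 steps)

Working:
  start: add(add(SSSZ, SZ), mul(SSZ, SZ))
  →1  add(S(add(SSZ, SZ)), mul(SSZ, SZ))
  →2  S(add(add(SSZ, SZ), mul(SSZ, SZ)))
  →3  S(add(S(add(SZ, SZ)), mul(SSZ, SZ)))
  →4  S(S(add(add(SZ, SZ), mul(SSZ, SZ))))
  →5  S(S(add(S(add(Z, SZ)), mul(SSZ, SZ))))
  →6  S(S(S(add(add(Z, SZ), mul(SSZ, SZ)))))
  →7  S(S(S(add(SZ, mul(SSZ, SZ)))))
  →8  S(S(S(S(add(Z, mul(SSZ, SZ))))))
  →9  S(S(S(S(mul(SSZ, SZ)))))
  →10  S(S(S(S(add(SZ, mul(SZ, SZ))))))
  →11  S(S(S(S(S(add(Z, mul(SZ, SZ)))))))
  →12  S(S(S(S(S(mul(SZ, SZ))))))
  →13  S(S(S(S(S(add(SZ, mul(Z, SZ)))))))
  →14  S(S(S(S(S(S(add(Z, mul(Z, SZ))))))))
  →15  S(S(S(S(S(S(mul(Z, SZ)))))))
  →16  S^6(Z)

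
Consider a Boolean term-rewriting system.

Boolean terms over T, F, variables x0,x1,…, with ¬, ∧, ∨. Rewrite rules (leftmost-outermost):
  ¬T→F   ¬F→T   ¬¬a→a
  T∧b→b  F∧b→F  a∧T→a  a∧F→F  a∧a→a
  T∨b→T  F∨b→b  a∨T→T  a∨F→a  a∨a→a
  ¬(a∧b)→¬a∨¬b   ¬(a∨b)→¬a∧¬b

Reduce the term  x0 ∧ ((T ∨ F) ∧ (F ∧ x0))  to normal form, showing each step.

  start: x0 ∧ ((T ∨ F) ∧ (F ∧ x0))
  [1] x0 ∧ (T ∧ (F ∧ x0))
  [2] x0 ∧ (F ∧ x0)
  [3] x0 ∧ F
  [4] F

Answer: normal form = F  (in 4 steps)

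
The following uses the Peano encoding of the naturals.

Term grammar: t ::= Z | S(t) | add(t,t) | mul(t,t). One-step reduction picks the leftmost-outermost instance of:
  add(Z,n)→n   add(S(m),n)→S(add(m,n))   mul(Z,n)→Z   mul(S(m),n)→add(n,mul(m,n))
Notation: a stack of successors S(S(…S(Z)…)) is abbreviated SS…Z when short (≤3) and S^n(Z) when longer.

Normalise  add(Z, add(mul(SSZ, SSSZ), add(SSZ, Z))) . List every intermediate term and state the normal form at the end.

Answer: normal form = S^8(Z)  (in 22 steps)

Derivation:
  start: add(Z, add(mul(SSZ, SSSZ), add(SSZ, Z)))
  →1  add(mul(SSZ, SSSZ), add(SSZ, Z))
  →2  add(add(SSSZ, mul(SZ, SSSZ)), add(SSZ, Z))
  →3  add(S(add(SSZ, mul(SZ, SSSZ))), add(SSZ, Z))
  →4  S(add(add(SSZ, mul(SZ, SSSZ)), add(SSZ, Z)))
  →5  S(add(S(add(SZ, mul(SZ, SSSZ))), add(SSZ, Z)))
  →6  S(S(add(add(SZ, mul(SZ, SSSZ)), add(SSZ, Z))))
  →7  S(S(add(S(add(Z, mul(SZ, SSSZ))), add(SSZ, Z))))
  →8  S(S(S(add(add(Z, mul(SZ, SSSZ)), add(SSZ, Z)))))
  →9  S(S(S(add(mul(SZ, SSSZ), add(SSZ, Z)))))
  →10  S(S(S(add(add(SSSZ, mul(Z, SSSZ)), add(SSZ, Z)))))
  →11  S(S(S(add(S(add(SSZ, mul(Z, SSSZ))), add(SSZ, Z)))))
  →12  S(S(S(S(add(add(SSZ, mul(Z, SSSZ)), add(SSZ, Z))))))
  →13  S(S(S(S(add(S(add(SZ, mul(Z, SSSZ))), add(SSZ, Z))))))
  →14  S(S(S(S(S(add(add(SZ, mul(Z, SSSZ)), add(SSZ, Z)))))))
  →15  S(S(S(S(S(add(S(add(Z, mul(Z, SSSZ))), add(SSZ, Z)))))))
  →16  S(S(S(S(S(S(add(add(Z, mul(Z, SSSZ)), add(SSZ, Z))))))))
  →17  S(S(S(S(S(S(add(mul(Z, SSSZ), add(SSZ, Z))))))))
  →18  S(S(S(S(S(S(add(Z, add(SSZ, Z))))))))
  →19  S(S(S(S(S(S(add(SSZ, Z)))))))
  →20  S(S(S(S(S(S(S(add(SZ, Z))))))))
  →21  S(S(S(S(S(S(S(S(add(Z, Z)))))))))
  →22  S^8(Z)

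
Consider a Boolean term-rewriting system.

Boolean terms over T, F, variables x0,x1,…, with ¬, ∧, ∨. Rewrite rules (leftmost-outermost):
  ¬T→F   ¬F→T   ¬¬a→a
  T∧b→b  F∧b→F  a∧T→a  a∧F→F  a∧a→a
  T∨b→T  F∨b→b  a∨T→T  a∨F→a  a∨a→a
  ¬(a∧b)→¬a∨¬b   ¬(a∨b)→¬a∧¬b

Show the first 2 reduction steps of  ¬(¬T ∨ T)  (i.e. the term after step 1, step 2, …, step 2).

  start: ¬(¬T ∨ T)
  [1] ¬¬T ∧ ¬T
  [2] T ∧ ¬T

Answer: after 2 steps: T ∧ ¬T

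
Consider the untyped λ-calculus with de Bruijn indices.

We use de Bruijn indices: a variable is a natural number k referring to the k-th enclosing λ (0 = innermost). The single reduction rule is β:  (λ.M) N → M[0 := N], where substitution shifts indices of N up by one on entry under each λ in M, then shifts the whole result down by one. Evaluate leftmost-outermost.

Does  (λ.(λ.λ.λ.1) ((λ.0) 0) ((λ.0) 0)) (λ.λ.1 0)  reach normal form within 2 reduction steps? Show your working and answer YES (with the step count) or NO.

Answer: NO — after 2 steps the term is (λ.λ.1) ((λ.0) (λ.λ.1 0)), not yet normal

Derivation:
  start: (λ.(λ.λ.λ.1) ((λ.0) 0) ((λ.0) 0)) (λ.λ.1 0)
  [1] (λ.λ.λ.1) ((λ.0) (λ.λ.1 0)) ((λ.0) (λ.λ.1 0))
  [2] (λ.λ.1) ((λ.0) (λ.λ.1 0))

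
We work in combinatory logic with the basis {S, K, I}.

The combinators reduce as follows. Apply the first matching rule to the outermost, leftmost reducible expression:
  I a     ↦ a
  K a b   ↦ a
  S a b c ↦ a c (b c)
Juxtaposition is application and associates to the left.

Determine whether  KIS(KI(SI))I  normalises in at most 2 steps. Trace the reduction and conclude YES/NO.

  start: KIS(KI(SI))I
  step 1: I(KI(SI))I
  step 2: KI(SI)I

Answer: NO — after 2 steps the term is KI(SI)I, not yet normal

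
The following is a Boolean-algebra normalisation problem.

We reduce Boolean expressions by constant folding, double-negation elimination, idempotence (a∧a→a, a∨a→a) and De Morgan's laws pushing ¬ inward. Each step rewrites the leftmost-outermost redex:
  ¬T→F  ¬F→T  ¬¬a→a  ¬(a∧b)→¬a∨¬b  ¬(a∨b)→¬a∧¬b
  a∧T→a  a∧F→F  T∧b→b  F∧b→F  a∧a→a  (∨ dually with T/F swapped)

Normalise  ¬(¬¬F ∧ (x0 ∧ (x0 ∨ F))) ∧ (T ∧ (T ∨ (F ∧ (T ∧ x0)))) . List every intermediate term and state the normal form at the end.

  start: ¬(¬¬F ∧ (x0 ∧ (x0 ∨ F))) ∧ (T ∧ (T ∨ (F ∧ (T ∧ x0))))
  [1] (¬¬¬F ∨ ¬(x0 ∧ (x0 ∨ F))) ∧ (T ∧ (T ∨ (F ∧ (T ∧ x0))))
  [2] (¬F ∨ ¬(x0 ∧ (x0 ∨ F))) ∧ (T ∧ (T ∨ (F ∧ (T ∧ x0))))
  [3] (T ∨ ¬(x0 ∧ (x0 ∨ F))) ∧ (T ∧ (T ∨ (F ∧ (T ∧ x0))))
  [4] T ∧ (T ∧ (T ∨ (F ∧ (T ∧ x0))))
  [5] T ∧ (T ∨ (F ∧ (T ∧ x0)))
  [6] T ∨ (F ∧ (T ∧ x0))
  [7] T

Answer: normal form = T  (in 7 steps)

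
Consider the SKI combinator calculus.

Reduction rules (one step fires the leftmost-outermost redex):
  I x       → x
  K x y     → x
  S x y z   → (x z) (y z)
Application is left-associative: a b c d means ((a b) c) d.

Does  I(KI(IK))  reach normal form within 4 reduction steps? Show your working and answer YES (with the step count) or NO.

  start: I(KI(IK))
  →1  KI(IK)
  →2  I

Answer: YES — reaches normal form I in 2 ≤ 4 steps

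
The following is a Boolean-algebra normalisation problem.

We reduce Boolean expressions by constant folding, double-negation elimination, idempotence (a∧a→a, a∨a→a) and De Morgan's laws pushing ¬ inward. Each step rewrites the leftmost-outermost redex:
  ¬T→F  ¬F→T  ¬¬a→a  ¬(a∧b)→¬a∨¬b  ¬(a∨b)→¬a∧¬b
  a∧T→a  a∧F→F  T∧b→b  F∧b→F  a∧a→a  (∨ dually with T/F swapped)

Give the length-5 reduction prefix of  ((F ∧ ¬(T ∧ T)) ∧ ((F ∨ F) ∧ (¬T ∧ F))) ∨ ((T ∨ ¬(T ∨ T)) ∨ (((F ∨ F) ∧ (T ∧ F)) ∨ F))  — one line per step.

Answer: after 5 steps: T

Working:
  start: ((F ∧ ¬(T ∧ T)) ∧ ((F ∨ F) ∧ (¬T ∧ F))) ∨ ((T ∨ ¬(T ∨ T)) ∨ (((F ∨ F) ∧ (T ∧ F)) ∨ F))
  [1] (F ∧ ((F ∨ F) ∧ (¬T ∧ F))) ∨ ((T ∨ ¬(T ∨ T)) ∨ (((F ∨ F) ∧ (T ∧ F)) ∨ F))
  [2] F ∨ ((T ∨ ¬(T ∨ T)) ∨ (((F ∨ F) ∧ (T ∧ F)) ∨ F))
  [3] (T ∨ ¬(T ∨ T)) ∨ (((F ∨ F) ∧ (T ∧ F)) ∨ F)
  [4] T ∨ (((F ∨ F) ∧ (T ∧ F)) ∨ F)
  [5] T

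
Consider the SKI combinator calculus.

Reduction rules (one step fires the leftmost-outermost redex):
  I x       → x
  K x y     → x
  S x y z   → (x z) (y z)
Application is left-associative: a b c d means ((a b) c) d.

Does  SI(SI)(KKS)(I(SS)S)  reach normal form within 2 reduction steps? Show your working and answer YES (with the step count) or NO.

  start: SI(SI)(KKS)(I(SS)S)
  →1  I(KKS)(SI(KKS))(I(SS)S)
  →2  KKS(SI(KKS))(I(SS)S)

Answer: NO — after 2 steps the term is KKS(SI(KKS))(I(SS)S), not yet normal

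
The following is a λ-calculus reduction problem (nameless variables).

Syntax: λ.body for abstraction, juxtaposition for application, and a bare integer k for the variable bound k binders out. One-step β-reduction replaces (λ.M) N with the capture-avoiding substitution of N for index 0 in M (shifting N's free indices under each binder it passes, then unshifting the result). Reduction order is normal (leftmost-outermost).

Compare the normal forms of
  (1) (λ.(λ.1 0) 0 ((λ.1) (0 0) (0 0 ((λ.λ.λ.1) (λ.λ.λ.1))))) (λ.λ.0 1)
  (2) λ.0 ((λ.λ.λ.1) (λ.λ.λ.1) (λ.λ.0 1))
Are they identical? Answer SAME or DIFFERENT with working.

Term A:
  start: (λ.(λ.1 0) 0 ((λ.1) (0 0) (0 0 ((λ.λ.λ.1) (λ.λ.λ.1))))) (λ.λ.0 1)
  →1  (λ.(λ.λ.0 1) 0) (λ.λ.0 1) ((λ.λ.λ.0 1) ((λ.λ.0 1) (λ.λ.0 1)) ((λ.λ.0 1) (λ.λ.0 1) ((λ.λ.λ.1) (λ.λ.λ.1))))
  →2  (λ.λ.0 1) (λ.λ.0 1) ((λ.λ.λ.0 1) ((λ.λ.0 1) (λ.λ.0 1)) ((λ.λ.0 1) (λ.λ.0 1) ((λ.λ.λ.1) (λ.λ.λ.1))))
  →3  (λ.0 (λ.λ.0 1)) ((λ.λ.λ.0 1) ((λ.λ.0 1) (λ.λ.0 1)) ((λ.λ.0 1) (λ.λ.0 1) ((λ.λ.λ.1) (λ.λ.λ.1))))
  →4  (λ.λ.λ.0 1) ((λ.λ.0 1) (λ.λ.0 1)) ((λ.λ.0 1) (λ.λ.0 1) ((λ.λ.λ.1) (λ.λ.λ.1))) (λ.λ.0 1)
  →5  (λ.λ.0 1) ((λ.λ.0 1) (λ.λ.0 1) ((λ.λ.λ.1) (λ.λ.λ.1))) (λ.λ.0 1)
  →6  (λ.0 ((λ.λ.0 1) (λ.λ.0 1) ((λ.λ.λ.1) (λ.λ.λ.1)))) (λ.λ.0 1)
  →7  (λ.λ.0 1) ((λ.λ.0 1) (λ.λ.0 1) ((λ.λ.λ.1) (λ.λ.λ.1)))
  →8  λ.0 ((λ.λ.0 1) (λ.λ.0 1) ((λ.λ.λ.1) (λ.λ.λ.1)))
  →9  λ.0 ((λ.0 (λ.λ.0 1)) ((λ.λ.λ.1) (λ.λ.λ.1)))
  →10  λ.0 ((λ.λ.λ.1) (λ.λ.λ.1) (λ.λ.0 1))
  →11  λ.0 ((λ.λ.1) (λ.λ.0 1))
  →12  λ.0 (λ.λ.λ.0 1)

Term B:
  start: λ.0 ((λ.λ.λ.1) (λ.λ.λ.1) (λ.λ.0 1))
  →1  λ.0 ((λ.λ.1) (λ.λ.0 1))
  →2  λ.0 (λ.λ.λ.0 1)

Answer: SAME — A ⇓ λ.0 (λ.λ.λ.0 1), B ⇓ λ.0 (λ.λ.λ.0 1)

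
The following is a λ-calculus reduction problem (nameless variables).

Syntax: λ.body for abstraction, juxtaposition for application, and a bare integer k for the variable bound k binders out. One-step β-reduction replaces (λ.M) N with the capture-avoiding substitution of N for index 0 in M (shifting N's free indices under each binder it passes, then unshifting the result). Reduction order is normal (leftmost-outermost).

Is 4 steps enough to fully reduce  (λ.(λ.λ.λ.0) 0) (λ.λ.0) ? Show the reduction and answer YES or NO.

  start: (λ.(λ.λ.λ.0) 0) (λ.λ.0)
  [1] (λ.λ.λ.0) (λ.λ.0)
  [2] λ.λ.0

Answer: YES — reaches normal form λ.λ.0 in 2 ≤ 4 steps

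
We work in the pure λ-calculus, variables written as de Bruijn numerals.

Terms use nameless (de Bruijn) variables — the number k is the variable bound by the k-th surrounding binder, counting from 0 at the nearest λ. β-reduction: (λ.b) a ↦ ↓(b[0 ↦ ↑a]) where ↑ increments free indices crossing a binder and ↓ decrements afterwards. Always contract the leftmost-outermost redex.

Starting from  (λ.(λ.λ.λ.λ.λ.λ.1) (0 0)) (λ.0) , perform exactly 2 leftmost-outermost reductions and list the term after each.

  start: (λ.(λ.λ.λ.λ.λ.λ.1) (0 0)) (λ.0)
  →1  (λ.λ.λ.λ.λ.λ.1) ((λ.0) (λ.0))
  →2  λ.λ.λ.λ.λ.1

Answer: after 2 steps: λ.λ.λ.λ.λ.1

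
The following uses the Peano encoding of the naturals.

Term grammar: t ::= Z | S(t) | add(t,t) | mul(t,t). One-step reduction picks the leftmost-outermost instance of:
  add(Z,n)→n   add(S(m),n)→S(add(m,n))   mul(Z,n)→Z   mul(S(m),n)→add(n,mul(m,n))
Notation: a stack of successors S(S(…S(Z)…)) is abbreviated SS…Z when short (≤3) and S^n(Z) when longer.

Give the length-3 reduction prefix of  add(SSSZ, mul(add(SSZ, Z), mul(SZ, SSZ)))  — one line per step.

  start: add(SSSZ, mul(add(SSZ, Z), mul(SZ, SSZ)))
  [1] S(add(SSZ, mul(add(SSZ, Z), mul(SZ, SSZ))))
  [2] S(S(add(SZ, mul(add(SSZ, Z), mul(SZ, SSZ)))))
  [3] S(S(S(add(Z, mul(add(SSZ, Z), mul(SZ, SSZ))))))

Answer: after 3 steps: S(S(S(add(Z, mul(add(SSZ, Z), mul(SZ, SSZ))))))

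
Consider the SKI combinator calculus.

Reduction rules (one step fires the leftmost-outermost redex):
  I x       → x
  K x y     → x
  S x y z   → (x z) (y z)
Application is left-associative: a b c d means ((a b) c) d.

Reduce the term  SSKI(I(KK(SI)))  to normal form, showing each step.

  start: SSKI(I(KK(SI)))
  [1] SI(KI)(I(KK(SI)))
  [2] I(I(KK(SI)))(KI(I(KK(SI))))
  [3] I(KK(SI))(KI(I(KK(SI))))
  [4] KK(SI)(KI(I(KK(SI))))
  [5] K(KI(I(KK(SI))))
  [6] KI

Answer: normal form = KI  (in 6 steps)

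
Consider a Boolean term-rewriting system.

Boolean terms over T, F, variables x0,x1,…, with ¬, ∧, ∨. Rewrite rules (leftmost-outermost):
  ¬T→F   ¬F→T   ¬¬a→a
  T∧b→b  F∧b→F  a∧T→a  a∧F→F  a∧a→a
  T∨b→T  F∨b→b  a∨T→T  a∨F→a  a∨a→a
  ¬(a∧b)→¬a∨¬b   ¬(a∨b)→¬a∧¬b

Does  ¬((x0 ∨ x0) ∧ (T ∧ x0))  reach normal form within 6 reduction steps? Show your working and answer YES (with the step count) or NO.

Answer: NO — after 6 steps the term is ¬x0 ∨ ¬x0, not yet normal

Working:
  start: ¬((x0 ∨ x0) ∧ (T ∧ x0))
  [1] ¬(x0 ∨ x0) ∨ ¬(T ∧ x0)
  [2] (¬x0 ∧ ¬x0) ∨ ¬(T ∧ x0)
  [3] ¬x0 ∨ ¬(T ∧ x0)
  [4] ¬x0 ∨ (¬T ∨ ¬x0)
  [5] ¬x0 ∨ (F ∨ ¬x0)
  [6] ¬x0 ∨ ¬x0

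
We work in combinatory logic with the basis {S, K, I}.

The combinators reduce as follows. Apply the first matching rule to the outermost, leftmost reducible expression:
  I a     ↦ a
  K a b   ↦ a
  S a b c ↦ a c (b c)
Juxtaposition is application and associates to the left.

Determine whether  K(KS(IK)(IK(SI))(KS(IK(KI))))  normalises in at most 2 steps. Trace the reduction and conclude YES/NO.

  start: K(KS(IK)(IK(SI))(KS(IK(KI))))
  [1] K(S(IK(SI))(KS(IK(KI))))
  [2] K(S(K(SI))(KS(IK(KI))))

Answer: NO — after 2 steps the term is K(S(K(SI))(KS(IK(KI)))), not yet normal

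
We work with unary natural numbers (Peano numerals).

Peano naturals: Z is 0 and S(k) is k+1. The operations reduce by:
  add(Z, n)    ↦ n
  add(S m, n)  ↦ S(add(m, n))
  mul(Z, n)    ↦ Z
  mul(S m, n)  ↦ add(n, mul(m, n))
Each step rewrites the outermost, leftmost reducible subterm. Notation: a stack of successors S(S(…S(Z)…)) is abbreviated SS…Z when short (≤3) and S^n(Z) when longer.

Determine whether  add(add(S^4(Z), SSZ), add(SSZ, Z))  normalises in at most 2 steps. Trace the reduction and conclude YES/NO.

  start: add(add(S^4(Z), SSZ), add(SSZ, Z))
  step 1: add(S(add(SSSZ, SSZ)), add(SSZ, Z))
  step 2: S(add(add(SSSZ, SSZ), add(SSZ, Z)))

Answer: NO — after 2 steps the term is S(add(add(SSSZ, SSZ), add(SSZ, Z))), not yet normal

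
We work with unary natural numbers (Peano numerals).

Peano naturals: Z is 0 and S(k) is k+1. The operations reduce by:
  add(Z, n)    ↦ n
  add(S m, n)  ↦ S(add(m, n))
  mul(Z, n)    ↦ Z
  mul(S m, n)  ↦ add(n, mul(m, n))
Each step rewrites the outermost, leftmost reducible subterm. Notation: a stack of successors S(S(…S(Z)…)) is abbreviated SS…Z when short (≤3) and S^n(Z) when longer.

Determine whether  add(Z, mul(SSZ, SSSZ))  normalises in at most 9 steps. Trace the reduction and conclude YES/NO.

  start: add(Z, mul(SSZ, SSSZ))
  step 1: mul(SSZ, SSSZ)
  step 2: add(SSSZ, mul(SZ, SSSZ))
  step 3: S(add(SSZ, mul(SZ, SSSZ)))
  step 4: S(S(add(SZ, mul(SZ, SSSZ))))
  step 5: S(S(S(add(Z, mul(SZ, SSSZ)))))
  step 6: S(S(S(mul(SZ, SSSZ))))
  step 7: S(S(S(add(SSSZ, mul(Z, SSSZ)))))
  step 8: S(S(S(S(add(SSZ, mul(Z, SSSZ))))))
  step 9: S(S(S(S(S(add(SZ, mul(Z, SSSZ)))))))

Answer: NO — after 9 steps the term is S(S(S(S(S(add(SZ, mul(Z, SSSZ))))))), not yet normal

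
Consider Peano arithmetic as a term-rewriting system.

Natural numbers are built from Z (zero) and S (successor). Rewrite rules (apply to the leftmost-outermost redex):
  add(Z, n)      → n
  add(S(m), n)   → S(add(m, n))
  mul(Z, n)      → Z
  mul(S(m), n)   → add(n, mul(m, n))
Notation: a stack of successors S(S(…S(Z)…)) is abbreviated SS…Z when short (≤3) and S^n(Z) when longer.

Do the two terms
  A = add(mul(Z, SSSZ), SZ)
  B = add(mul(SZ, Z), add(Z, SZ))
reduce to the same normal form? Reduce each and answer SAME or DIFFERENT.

Term A:
  start: add(mul(Z, SSSZ), SZ)
  [1] add(Z, SZ)
  [2] SZ

Term B:
  start: add(mul(SZ, Z), add(Z, SZ))
  [1] add(add(Z, mul(Z, Z)), add(Z, SZ))
  [2] add(mul(Z, Z), add(Z, SZ))
  [3] add(Z, add(Z, SZ))
  [4] add(Z, SZ)
  [5] SZ

Answer: SAME — A ⇓ SZ, B ⇓ SZ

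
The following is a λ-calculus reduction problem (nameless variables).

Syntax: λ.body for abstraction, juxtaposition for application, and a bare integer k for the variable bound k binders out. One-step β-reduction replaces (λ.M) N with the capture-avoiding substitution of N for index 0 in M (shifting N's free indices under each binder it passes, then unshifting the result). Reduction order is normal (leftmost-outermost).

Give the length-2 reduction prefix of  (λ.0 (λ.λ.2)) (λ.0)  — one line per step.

Answer: after 2 steps: λ.λ.λ.0

Working:
  start: (λ.0 (λ.λ.2)) (λ.0)
  →1  (λ.0) (λ.λ.λ.0)
  →2  λ.λ.λ.0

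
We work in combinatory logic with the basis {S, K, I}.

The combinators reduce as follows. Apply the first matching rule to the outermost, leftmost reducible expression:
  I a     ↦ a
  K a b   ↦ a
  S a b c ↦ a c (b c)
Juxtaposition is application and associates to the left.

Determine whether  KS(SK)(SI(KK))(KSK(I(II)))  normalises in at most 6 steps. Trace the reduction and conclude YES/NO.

  start: KS(SK)(SI(KK))(KSK(I(II)))
  [1] S(SI(KK))(KSK(I(II)))
  [2] S(SI(KK))(S(I(II)))
  [3] S(SI(KK))(S(II))
  [4] S(SI(KK))(SI)

Answer: YES — reaches normal form S(SI(KK))(SI) in 4 ≤ 6 steps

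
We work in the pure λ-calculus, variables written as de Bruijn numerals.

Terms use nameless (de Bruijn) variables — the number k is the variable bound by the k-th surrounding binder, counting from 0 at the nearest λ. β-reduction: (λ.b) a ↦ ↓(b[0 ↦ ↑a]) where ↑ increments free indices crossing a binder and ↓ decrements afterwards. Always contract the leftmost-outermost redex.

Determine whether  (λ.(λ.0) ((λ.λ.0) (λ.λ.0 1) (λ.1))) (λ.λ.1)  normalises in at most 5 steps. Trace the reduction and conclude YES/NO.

Answer: YES — reaches normal form λ.λ.λ.1 in 4 ≤ 5 steps

Working:
  start: (λ.(λ.0) ((λ.λ.0) (λ.λ.0 1) (λ.1))) (λ.λ.1)
  [1] (λ.0) ((λ.λ.0) (λ.λ.0 1) (λ.λ.λ.1))
  [2] (λ.λ.0) (λ.λ.0 1) (λ.λ.λ.1)
  [3] (λ.0) (λ.λ.λ.1)
  [4] λ.λ.λ.1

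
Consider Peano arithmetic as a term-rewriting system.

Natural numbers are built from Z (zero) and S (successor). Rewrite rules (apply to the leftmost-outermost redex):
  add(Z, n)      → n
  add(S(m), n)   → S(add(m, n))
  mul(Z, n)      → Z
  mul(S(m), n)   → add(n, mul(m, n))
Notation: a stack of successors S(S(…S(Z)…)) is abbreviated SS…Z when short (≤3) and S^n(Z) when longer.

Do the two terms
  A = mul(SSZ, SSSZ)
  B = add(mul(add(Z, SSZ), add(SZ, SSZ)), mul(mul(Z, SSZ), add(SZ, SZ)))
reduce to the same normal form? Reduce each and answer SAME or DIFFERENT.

Answer: SAME — A ⇓ S^6(Z), B ⇓ S^6(Z)

Reduction:
Term A:
  start: mul(SSZ, SSSZ)
  [1] add(SSSZ, mul(SZ, SSSZ))
  [2] S(add(SSZ, mul(SZ, SSSZ)))
  [3] S(S(add(SZ, mul(SZ, SSSZ))))
  [4] S(S(S(add(Z, mul(SZ, SSSZ)))))
  [5] S(S(S(mul(SZ, SSSZ))))
  [6] S(S(S(add(SSSZ, mul(Z, SSSZ)))))
  [7] S(S(S(S(add(SSZ, mul(Z, SSSZ))))))
  [8] S(S(S(S(S(add(SZ, mul(Z, SSSZ)))))))
  [9] S(S(S(S(S(S(add(Z, mul(Z, SSSZ))))))))
  [10] S(S(S(S(S(S(mul(Z, SSSZ)))))))
  [11] S^6(Z)

Term B:
  start: add(mul(add(Z, SSZ), add(SZ, SSZ)), mul(mul(Z, SSZ), add(SZ, SZ)))
  [1] add(mul(SSZ, add(SZ, SSZ)), mul(mul(Z, SSZ), add(SZ, SZ)))
  [2] add(add(add(SZ, SSZ), mul(SZ, add(SZ, SSZ))), mul(mul(Z, SSZ), add(SZ, SZ)))
  [3] add(add(S(add(Z, SSZ)), mul(SZ, add(SZ, SSZ))), mul(mul(Z, SSZ), add(SZ, SZ)))
  [4] add(S(add(add(Z, SSZ), mul(SZ, add(SZ, SSZ)))), mul(mul(Z, SSZ), add(SZ, SZ)))
  [5] S(add(add(add(Z, SSZ), mul(SZ, add(SZ, SSZ))), mul(mul(Z, SSZ), add(SZ, SZ))))
  [6] S(add(add(SSZ, mul(SZ, add(SZ, SSZ))), mul(mul(Z, SSZ), add(SZ, SZ))))
  [7] S(add(S(add(SZ, mul(SZ, add(SZ, SSZ)))), mul(mul(Z, SSZ), add(SZ, SZ))))
  [8] S(S(add(add(SZ, mul(SZ, add(SZ, SSZ))), mul(mul(Z, SSZ), add(SZ, SZ)))))
  [9] S(S(add(S(add(Z, mul(SZ, add(SZ, SSZ)))), mul(mul(Z, SSZ), add(SZ, SZ)))))
  [10] S(S(S(add(add(Z, mul(SZ, add(SZ, SSZ))), mul(mul(Z, SSZ), add(SZ, SZ))))))
  [11] S(S(S(add(mul(SZ, add(SZ, SSZ)), mul(mul(Z, SSZ), add(SZ, SZ))))))
  [12] S(S(S(add(add(add(SZ, SSZ), mul(Z, add(SZ, SSZ))), mul(mul(Z, SSZ), add(SZ, SZ))))))
  [13] S(S(S(add(add(S(add(Z, SSZ)), mul(Z, add(SZ, SSZ))), mul(mul(Z, SSZ), add(SZ, SZ))))))
  [14] S(S(S(add(S(add(add(Z, SSZ), mul(Z, add(SZ, SSZ)))), mul(mul(Z, SSZ), add(SZ, SZ))))))
  [15] S(S(S(S(add(add(add(Z, SSZ), mul(Z, add(SZ, SSZ))), mul(mul(Z, SSZ), add(SZ, SZ)))))))
  [16] S(S(S(S(add(add(SSZ, mul(Z, add(SZ, SSZ))), mul(mul(Z, SSZ), add(SZ, SZ)))))))
  [17] S(S(S(S(add(S(add(SZ, mul(Z, add(SZ, SSZ)))), mul(mul(Z, SSZ), add(SZ, SZ)))))))
  [18] S(S(S(S(S(add(add(SZ, mul(Z, add(SZ, SSZ))), mul(mul(Z, SSZ), add(SZ, SZ))))))))
  [19] S(S(S(S(S(add(S(add(Z, mul(Z, add(SZ, SSZ)))), mul(mul(Z, SSZ), add(SZ, SZ))))))))
  [20] S(S(S(S(S(S(add(add(Z, mul(Z, add(SZ, SSZ))), mul(mul(Z, SSZ), add(SZ, SZ)))))))))
  [21] S(S(S(S(S(S(add(mul(Z, add(SZ, SSZ)), mul(mul(Z, SSZ), add(SZ, SZ)))))))))
  [22] S(S(S(S(S(S(add(Z, mul(mul(Z, SSZ), add(SZ, SZ)))))))))
  [23] S(S(S(S(S(S(mul(mul(Z, SSZ), add(SZ, SZ))))))))
  [24] S(S(S(S(S(S(mul(Z, add(SZ, SZ))))))))
  [25] S^6(Z)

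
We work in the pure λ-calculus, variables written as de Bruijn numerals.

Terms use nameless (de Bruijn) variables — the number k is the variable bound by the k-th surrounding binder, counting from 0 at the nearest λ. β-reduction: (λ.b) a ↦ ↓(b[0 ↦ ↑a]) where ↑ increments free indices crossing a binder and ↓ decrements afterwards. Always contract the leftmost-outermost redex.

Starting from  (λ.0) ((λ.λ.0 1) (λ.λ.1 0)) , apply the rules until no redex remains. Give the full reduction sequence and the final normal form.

  start: (λ.0) ((λ.λ.0 1) (λ.λ.1 0))
  →1  (λ.λ.0 1) (λ.λ.1 0)
  →2  λ.0 (λ.λ.1 0)

Answer: normal form = λ.0 (λ.λ.1 0)  (in 2 steps)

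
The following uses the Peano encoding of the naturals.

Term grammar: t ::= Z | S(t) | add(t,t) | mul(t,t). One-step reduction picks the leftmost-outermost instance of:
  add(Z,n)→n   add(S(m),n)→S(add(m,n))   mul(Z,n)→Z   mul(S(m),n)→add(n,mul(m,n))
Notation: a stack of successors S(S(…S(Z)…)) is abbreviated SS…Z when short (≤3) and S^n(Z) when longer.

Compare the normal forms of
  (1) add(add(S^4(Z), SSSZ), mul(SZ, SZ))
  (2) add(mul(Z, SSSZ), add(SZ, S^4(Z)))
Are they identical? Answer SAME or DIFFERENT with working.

Answer: DIFFERENT — A ⇓ S^8(Z), B ⇓ S^5(Z)

Derivation:
Term A:
  start: add(add(S^4(Z), SSSZ), mul(SZ, SZ))
  →1  add(S(add(SSSZ, SSSZ)), mul(SZ, SZ))
  →2  S(add(add(SSSZ, SSSZ), mul(SZ, SZ)))
  →3  S(add(S(add(SSZ, SSSZ)), mul(SZ, SZ)))
  →4  S(S(add(add(SSZ, SSSZ), mul(SZ, SZ))))
  →5  S(S(add(S(add(SZ, SSSZ)), mul(SZ, SZ))))
  →6  S(S(S(add(add(SZ, SSSZ), mul(SZ, SZ)))))
  →7  S(S(S(add(S(add(Z, SSSZ)), mul(SZ, SZ)))))
  →8  S(S(S(S(add(add(Z, SSSZ), mul(SZ, SZ))))))
  →9  S(S(S(S(add(SSSZ, mul(SZ, SZ))))))
  →10  S(S(S(S(S(add(SSZ, mul(SZ, SZ)))))))
  →11  S(S(S(S(S(S(add(SZ, mul(SZ, SZ))))))))
  →12  S(S(S(S(S(S(S(add(Z, mul(SZ, SZ)))))))))
  →13  S(S(S(S(S(S(S(mul(SZ, SZ))))))))
  →14  S(S(S(S(S(S(S(add(SZ, mul(Z, SZ)))))))))
  →15  S(S(S(S(S(S(S(S(add(Z, mul(Z, SZ))))))))))
  →16  S(S(S(S(S(S(S(S(mul(Z, SZ)))))))))
  →17  S^8(Z)

Term B:
  start: add(mul(Z, SSSZ), add(SZ, S^4(Z)))
  →1  add(Z, add(SZ, S^4(Z)))
  →2  add(SZ, S^4(Z))
  →3  S(add(Z, S^4(Z)))
  →4  S^5(Z)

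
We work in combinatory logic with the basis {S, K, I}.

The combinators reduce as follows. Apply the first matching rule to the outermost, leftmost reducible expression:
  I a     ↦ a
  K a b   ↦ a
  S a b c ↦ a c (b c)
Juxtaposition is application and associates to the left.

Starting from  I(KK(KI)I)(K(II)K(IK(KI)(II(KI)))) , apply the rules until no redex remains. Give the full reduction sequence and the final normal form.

  start: I(KK(KI)I)(K(II)K(IK(KI)(II(KI))))
  →1  KK(KI)I(K(II)K(IK(KI)(II(KI))))
  →2  KI(K(II)K(IK(KI)(II(KI))))
  →3  I

Answer: normal form = I  (in 3 steps)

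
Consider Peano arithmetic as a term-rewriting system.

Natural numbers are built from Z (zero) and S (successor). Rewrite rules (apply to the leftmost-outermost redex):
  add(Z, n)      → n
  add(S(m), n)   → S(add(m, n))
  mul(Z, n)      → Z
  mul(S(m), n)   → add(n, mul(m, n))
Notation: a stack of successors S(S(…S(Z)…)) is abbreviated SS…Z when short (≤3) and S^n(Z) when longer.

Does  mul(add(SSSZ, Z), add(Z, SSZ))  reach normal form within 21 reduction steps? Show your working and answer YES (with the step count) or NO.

  start: mul(add(SSSZ, Z), add(Z, SSZ))
  [1] mul(S(add(SSZ, Z)), add(Z, SSZ))
  [2] add(add(Z, SSZ), mul(add(SSZ, Z), add(Z, SSZ)))
  [3] add(SSZ, mul(add(SSZ, Z), add(Z, SSZ)))
  [4] S(add(SZ, mul(add(SSZ, Z), add(Z, SSZ))))
  [5] S(S(add(Z, mul(add(SSZ, Z), add(Z, SSZ)))))
  [6] S(S(mul(add(SSZ, Z), add(Z, SSZ))))
  [7] S(S(mul(S(add(SZ, Z)), add(Z, SSZ))))
  [8] S(S(add(add(Z, SSZ), mul(add(SZ, Z), add(Z, SSZ)))))
  [9] S(S(add(SSZ, mul(add(SZ, Z), add(Z, SSZ)))))
  [10] S(S(S(add(SZ, mul(add(SZ, Z), add(Z, SSZ))))))
  [11] S(S(S(S(add(Z, mul(add(SZ, Z), add(Z, SSZ)))))))
  [12] S(S(S(S(mul(add(SZ, Z), add(Z, SSZ))))))
  [13] S(S(S(S(mul(S(add(Z, Z)), add(Z, SSZ))))))
  [14] S(S(S(S(add(add(Z, SSZ), mul(add(Z, Z), add(Z, SSZ)))))))
  [15] S(S(S(S(add(SSZ, mul(add(Z, Z), add(Z, SSZ)))))))
  [16] S(S(S(S(S(add(SZ, mul(add(Z, Z), add(Z, SSZ))))))))
  [17] S(S(S(S(S(S(add(Z, mul(add(Z, Z), add(Z, SSZ)))))))))
  [18] S(S(S(S(S(S(mul(add(Z, Z), add(Z, SSZ))))))))
  [19] S(S(S(S(S(S(mul(Z, add(Z, SSZ))))))))
  [20] S^6(Z)

Answer: YES — reaches normal form S^6(Z) in 20 ≤ 21 steps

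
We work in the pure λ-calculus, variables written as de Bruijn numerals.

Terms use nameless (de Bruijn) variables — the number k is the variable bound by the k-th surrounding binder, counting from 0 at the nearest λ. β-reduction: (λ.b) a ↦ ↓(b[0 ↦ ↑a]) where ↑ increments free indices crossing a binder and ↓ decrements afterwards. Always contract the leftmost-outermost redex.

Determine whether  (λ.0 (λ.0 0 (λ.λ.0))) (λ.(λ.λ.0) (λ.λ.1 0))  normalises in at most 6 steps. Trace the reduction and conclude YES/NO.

Answer: YES — reaches normal form λ.0 in 3 ≤ 6 steps

Reduction:
  start: (λ.0 (λ.0 0 (λ.λ.0))) (λ.(λ.λ.0) (λ.λ.1 0))
  →1  (λ.(λ.λ.0) (λ.λ.1 0)) (λ.0 0 (λ.λ.0))
  →2  (λ.λ.0) (λ.λ.1 0)
  →3  λ.0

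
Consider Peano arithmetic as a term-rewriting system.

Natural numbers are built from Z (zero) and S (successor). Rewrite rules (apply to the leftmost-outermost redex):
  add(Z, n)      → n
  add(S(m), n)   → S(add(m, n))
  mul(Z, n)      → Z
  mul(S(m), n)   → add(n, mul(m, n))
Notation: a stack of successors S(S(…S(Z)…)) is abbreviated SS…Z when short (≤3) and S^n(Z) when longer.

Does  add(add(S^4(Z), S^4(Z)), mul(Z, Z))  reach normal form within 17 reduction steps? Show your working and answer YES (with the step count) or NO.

Answer: YES — reaches normal form S^8(Z) in 15 ≤ 17 steps

Derivation:
  start: add(add(S^4(Z), S^4(Z)), mul(Z, Z))
  step 1: add(S(add(SSSZ, S^4(Z))), mul(Z, Z))
  step 2: S(add(add(SSSZ, S^4(Z)), mul(Z, Z)))
  step 3: S(add(S(add(SSZ, S^4(Z))), mul(Z, Z)))
  step 4: S(S(add(add(SSZ, S^4(Z)), mul(Z, Z))))
  step 5: S(S(add(S(add(SZ, S^4(Z))), mul(Z, Z))))
  step 6: S(S(S(add(add(SZ, S^4(Z)), mul(Z, Z)))))
  step 7: S(S(S(add(S(add(Z, S^4(Z))), mul(Z, Z)))))
  step 8: S(S(S(S(add(add(Z, S^4(Z)), mul(Z, Z))))))
  step 9: S(S(S(S(add(S^4(Z), mul(Z, Z))))))
  step 10: S(S(S(S(S(add(SSSZ, mul(Z, Z)))))))
  step 11: S(S(S(S(S(S(add(SSZ, mul(Z, Z))))))))
  step 12: S(S(S(S(S(S(S(add(SZ, mul(Z, Z)))))))))
  step 13: S(S(S(S(S(S(S(S(add(Z, mul(Z, Z))))))))))
  step 14: S(S(S(S(S(S(S(S(mul(Z, Z)))))))))
  step 15: S^8(Z)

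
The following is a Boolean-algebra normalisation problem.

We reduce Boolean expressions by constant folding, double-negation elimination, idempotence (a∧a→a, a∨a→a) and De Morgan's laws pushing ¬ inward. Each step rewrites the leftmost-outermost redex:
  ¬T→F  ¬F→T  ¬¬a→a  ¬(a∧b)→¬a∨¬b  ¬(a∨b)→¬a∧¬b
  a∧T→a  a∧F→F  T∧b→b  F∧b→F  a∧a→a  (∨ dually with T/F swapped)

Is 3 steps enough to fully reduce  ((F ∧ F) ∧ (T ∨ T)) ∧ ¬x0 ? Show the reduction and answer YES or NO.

Answer: YES — reaches normal form F in 3 ≤ 3 steps

Derivation:
  start: ((F ∧ F) ∧ (T ∨ T)) ∧ ¬x0
  [1] (F ∧ (T ∨ T)) ∧ ¬x0
  [2] F ∧ ¬x0
  [3] F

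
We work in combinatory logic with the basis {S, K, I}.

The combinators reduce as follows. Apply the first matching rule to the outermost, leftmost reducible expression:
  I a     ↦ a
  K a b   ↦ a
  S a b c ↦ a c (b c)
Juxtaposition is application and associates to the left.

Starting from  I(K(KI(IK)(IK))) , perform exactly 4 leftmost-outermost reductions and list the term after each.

  start: I(K(KI(IK)(IK)))
  →1  K(KI(IK)(IK))
  →2  K(I(IK))
  →3  K(IK)
  →4  KK

Answer: after 4 steps: KK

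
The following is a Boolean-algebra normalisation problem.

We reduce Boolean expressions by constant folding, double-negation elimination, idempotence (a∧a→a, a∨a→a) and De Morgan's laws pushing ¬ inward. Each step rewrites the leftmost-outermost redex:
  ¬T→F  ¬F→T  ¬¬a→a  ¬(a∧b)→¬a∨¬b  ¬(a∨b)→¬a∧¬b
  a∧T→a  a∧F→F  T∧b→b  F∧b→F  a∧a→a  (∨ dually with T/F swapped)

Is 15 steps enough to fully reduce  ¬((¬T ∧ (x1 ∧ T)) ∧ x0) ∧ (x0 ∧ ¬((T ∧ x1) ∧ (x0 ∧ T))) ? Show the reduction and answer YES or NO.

Answer: YES — reaches normal form x0 ∧ (¬x1 ∨ ¬x0) in 13 ≤ 15 steps

Derivation:
  start: ¬((¬T ∧ (x1 ∧ T)) ∧ x0) ∧ (x0 ∧ ¬((T ∧ x1) ∧ (x0 ∧ T)))
  [1] (¬(¬T ∧ (x1 ∧ T)) ∨ ¬x0) ∧ (x0 ∧ ¬((T ∧ x1) ∧ (x0 ∧ T)))
  [2] ((¬¬T ∨ ¬(x1 ∧ T)) ∨ ¬x0) ∧ (x0 ∧ ¬((T ∧ x1) ∧ (x0 ∧ T)))
  [3] ((T ∨ ¬(x1 ∧ T)) ∨ ¬x0) ∧ (x0 ∧ ¬((T ∧ x1) ∧ (x0 ∧ T)))
  [4] (T ∨ ¬x0) ∧ (x0 ∧ ¬((T ∧ x1) ∧ (x0 ∧ T)))
  [5] T ∧ (x0 ∧ ¬((T ∧ x1) ∧ (x0 ∧ T)))
  [6] x0 ∧ ¬((T ∧ x1) ∧ (x0 ∧ T))
  [7] x0 ∧ (¬(T ∧ x1) ∨ ¬(x0 ∧ T))
  [8] x0 ∧ ((¬T ∨ ¬x1) ∨ ¬(x0 ∧ T))
  [9] x0 ∧ ((F ∨ ¬x1) ∨ ¬(x0 ∧ T))
  [10] x0 ∧ (¬x1 ∨ ¬(x0 ∧ T))
  [11] x0 ∧ (¬x1 ∨ (¬x0 ∨ ¬T))
  [12] x0 ∧ (¬x1 ∨ (¬x0 ∨ F))
  [13] x0 ∧ (¬x1 ∨ ¬x0)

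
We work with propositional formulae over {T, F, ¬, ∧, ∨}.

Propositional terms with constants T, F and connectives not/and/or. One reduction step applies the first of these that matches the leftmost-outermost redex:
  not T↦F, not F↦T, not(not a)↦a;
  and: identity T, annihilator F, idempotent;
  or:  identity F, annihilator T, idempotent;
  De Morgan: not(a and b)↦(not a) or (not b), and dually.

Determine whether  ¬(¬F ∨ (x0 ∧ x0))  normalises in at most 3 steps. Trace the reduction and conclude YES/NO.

  start: ¬(¬F ∨ (x0 ∧ x0))
  step 1: ¬¬F ∧ ¬(x0 ∧ x0)
  step 2: F ∧ ¬(x0 ∧ x0)
  step 3: F

Answer: YES — reaches normal form F in 3 ≤ 3 steps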